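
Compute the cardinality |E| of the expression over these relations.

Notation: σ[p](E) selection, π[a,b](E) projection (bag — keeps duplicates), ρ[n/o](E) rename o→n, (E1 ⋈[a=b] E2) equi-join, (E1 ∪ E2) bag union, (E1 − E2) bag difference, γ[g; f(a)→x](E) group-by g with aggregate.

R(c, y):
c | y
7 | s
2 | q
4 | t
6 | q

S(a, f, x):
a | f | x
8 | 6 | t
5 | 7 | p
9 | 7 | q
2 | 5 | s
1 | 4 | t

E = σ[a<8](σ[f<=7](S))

Stepwise |·|:
  S → 5
  σ[f<=7](S) → 5
  σ[a<8](σ[f<=7](S)) → 3

|E| = 3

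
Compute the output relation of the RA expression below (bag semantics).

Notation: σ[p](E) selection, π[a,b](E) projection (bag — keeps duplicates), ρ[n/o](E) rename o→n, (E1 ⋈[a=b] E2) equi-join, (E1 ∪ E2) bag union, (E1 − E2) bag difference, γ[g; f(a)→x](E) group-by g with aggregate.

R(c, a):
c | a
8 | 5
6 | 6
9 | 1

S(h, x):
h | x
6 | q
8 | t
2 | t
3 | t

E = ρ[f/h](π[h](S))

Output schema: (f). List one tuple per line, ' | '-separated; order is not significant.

Stepwise |·|:
  S → 4
  π[h](S) → 4
  ρ[f/h](π[h](S)) → 4

== RESULT ==
f
2
3
6
8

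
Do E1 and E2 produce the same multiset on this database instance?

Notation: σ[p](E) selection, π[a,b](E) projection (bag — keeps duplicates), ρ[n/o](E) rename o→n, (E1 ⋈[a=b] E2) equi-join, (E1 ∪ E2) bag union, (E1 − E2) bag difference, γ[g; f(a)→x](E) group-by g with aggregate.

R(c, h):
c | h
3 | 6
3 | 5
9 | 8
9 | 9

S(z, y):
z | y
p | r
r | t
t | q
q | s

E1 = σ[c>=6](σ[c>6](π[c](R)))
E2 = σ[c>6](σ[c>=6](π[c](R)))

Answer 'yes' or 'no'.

E1 stepwise |·|:
  R → 4
  π[c](R) → 4
  σ[c>6](π[c](R)) → 2
  σ[c>=6](σ[c>6](π[c](R))) → 2
E2 stepwise |·|:
  R → 4
  π[c](R) → 4
  σ[c>=6](π[c](R)) → 2
  σ[c>6](σ[c>=6](π[c](R))) → 2

E1 and E2 produce the same multiset:
c
9
9

yes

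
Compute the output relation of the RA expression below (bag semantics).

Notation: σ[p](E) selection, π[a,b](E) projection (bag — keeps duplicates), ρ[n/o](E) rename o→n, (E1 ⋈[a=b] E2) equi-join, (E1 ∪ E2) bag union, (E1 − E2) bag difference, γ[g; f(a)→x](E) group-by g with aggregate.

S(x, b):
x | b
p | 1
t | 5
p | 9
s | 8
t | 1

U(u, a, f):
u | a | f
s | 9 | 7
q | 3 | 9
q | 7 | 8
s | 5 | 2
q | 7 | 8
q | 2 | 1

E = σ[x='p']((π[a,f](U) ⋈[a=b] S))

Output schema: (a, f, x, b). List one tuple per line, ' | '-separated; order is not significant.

Stepwise |·|:
  U → 6
  π[a,f](U) → 6
  S → 5
  (π[a,f](U) ⋈[a=b] S) → 2
  σ[x='p']((π[a,f](U) ⋈[a=b] S)) → 1

== RESULT ==
a | f | x | b
9 | 7 | p | 9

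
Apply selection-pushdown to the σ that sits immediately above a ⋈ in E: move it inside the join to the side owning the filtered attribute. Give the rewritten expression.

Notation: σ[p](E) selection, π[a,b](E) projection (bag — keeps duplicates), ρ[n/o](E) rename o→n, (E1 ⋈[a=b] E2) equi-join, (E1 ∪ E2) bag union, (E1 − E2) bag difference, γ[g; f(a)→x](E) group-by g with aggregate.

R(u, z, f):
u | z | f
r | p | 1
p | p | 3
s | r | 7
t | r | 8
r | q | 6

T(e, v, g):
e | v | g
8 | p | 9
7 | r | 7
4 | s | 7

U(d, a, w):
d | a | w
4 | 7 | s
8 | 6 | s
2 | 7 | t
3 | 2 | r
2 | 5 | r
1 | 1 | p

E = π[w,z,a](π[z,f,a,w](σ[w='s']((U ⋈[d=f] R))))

σ filters on w, owned by the left side.
E' = π[w,z,a](π[z,f,a,w]((σ[w='s'](U) ⋈[d=f] R)))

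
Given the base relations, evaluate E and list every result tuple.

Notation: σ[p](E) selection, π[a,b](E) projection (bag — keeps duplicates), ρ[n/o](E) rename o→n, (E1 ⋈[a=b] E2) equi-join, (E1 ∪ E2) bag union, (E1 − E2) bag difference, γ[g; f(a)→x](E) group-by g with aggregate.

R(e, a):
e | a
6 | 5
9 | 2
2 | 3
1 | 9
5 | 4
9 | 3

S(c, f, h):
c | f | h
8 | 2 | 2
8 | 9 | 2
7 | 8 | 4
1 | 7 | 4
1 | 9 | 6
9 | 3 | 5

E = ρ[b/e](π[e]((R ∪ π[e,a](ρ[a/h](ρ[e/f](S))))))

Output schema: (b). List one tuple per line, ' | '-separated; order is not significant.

Row counts bottom-up:
  R → 6
  S → 6
  ρ[e/f](S) → 6
  ρ[a/h](ρ[e/f](S)) → 6
  π[e,a](ρ[a/h](ρ[e/f](S))) → 6
  (R ∪ π[e,a](ρ[a/h](ρ[e/f](S)))) → 12
  π[e]((R ∪ π[e,a](ρ[a/h](ρ[e/f](S))))) → 12
  ρ[b/e](π[e]((R ∪ π[e,a](ρ[a/h](ρ[e/f](S)))))) → 12

== RESULT ==
b
1
2
2
3
5
6
7
8
9
9
9
9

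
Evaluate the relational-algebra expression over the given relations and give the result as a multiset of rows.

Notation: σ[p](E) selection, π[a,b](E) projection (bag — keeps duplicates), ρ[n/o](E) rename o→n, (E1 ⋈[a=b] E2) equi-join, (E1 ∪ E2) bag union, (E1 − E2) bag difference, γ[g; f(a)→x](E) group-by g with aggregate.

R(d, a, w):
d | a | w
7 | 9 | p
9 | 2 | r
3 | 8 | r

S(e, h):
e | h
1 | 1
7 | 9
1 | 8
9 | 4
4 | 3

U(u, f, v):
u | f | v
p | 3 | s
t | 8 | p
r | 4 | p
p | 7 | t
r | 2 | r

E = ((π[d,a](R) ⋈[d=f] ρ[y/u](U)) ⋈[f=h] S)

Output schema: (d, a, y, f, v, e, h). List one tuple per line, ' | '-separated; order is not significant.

Per-node cardinality:
  R → 3
  π[d,a](R) → 3
  U → 5
  ρ[y/u](U) → 5
  (π[d,a](R) ⋈[d=f] ρ[y/u](U)) → 2
  S → 5
  ((π[d,a](R) ⋈[d=f] ρ[y/u](U)) ⋈[f=h] S) → 1

== RESULT ==
d | a | y | f | v | e | h
3 | 8 | p | 3 | s | 4 | 3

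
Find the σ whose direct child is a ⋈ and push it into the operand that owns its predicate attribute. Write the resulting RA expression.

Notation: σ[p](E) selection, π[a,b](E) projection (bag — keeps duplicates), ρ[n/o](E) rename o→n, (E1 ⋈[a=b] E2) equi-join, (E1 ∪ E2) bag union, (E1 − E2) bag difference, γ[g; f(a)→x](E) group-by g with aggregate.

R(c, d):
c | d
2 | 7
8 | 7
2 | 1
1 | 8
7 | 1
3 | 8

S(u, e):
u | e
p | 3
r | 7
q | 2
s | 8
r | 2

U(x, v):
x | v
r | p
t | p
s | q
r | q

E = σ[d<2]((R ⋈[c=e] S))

σ filters on d, owned by the left side.
E' = (σ[d<2](R) ⋈[c=e] S)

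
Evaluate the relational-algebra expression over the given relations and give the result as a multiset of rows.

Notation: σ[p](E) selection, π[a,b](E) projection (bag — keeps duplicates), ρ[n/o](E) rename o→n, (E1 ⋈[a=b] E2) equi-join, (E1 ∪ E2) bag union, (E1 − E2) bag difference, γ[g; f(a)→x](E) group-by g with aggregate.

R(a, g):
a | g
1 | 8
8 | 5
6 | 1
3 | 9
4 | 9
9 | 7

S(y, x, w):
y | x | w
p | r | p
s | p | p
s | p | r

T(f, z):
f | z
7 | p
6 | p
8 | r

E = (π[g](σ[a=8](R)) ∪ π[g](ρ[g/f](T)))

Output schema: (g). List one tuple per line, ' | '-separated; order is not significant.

Stepwise |·|:
  R → 6
  σ[a=8](R) → 1
  π[g](σ[a=8](R)) → 1
  T → 3
  ρ[g/f](T) → 3
  π[g](ρ[g/f](T)) → 3
  (π[g](σ[a=8](R)) ∪ π[g](ρ[g/f](T))) → 4

== RESULT ==
g
5
6
7
8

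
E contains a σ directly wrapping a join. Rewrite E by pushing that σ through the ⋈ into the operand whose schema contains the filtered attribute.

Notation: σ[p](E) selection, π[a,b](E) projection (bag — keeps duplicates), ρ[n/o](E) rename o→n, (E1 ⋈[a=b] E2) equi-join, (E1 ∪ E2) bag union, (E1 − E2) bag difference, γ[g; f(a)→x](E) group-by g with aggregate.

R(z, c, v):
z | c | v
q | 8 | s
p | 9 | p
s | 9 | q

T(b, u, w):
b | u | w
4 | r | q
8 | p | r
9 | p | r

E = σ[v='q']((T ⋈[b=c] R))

σ filters on v, owned by the right side.
E' = (T ⋈[b=c] σ[v='q'](R))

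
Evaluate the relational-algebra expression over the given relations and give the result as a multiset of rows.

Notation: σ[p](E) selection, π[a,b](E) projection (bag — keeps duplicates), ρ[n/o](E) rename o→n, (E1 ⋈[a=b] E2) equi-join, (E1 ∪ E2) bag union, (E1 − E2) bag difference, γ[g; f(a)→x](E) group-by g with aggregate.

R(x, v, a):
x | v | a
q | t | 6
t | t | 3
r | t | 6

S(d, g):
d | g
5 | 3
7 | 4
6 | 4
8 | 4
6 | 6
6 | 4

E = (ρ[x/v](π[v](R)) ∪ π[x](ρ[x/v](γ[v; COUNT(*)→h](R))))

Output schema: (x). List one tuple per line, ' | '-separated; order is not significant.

Per-node cardinality:
  R → 3
  π[v](R) → 3
  ρ[x/v](π[v](R)) → 3
  R → 3
  γ[v; COUNT(*)→h](R) → 1
  ρ[x/v](γ[v; COUNT(*)→h](R)) → 1
  π[x](ρ[x/v](γ[v; COUNT(*)→h](R))) → 1
  (ρ[x/v](π[v](R)) ∪ π[x](ρ[x/v](γ[v; COUNT(*)→h](R)))) → 4

== RESULT ==
x
t
t
t
t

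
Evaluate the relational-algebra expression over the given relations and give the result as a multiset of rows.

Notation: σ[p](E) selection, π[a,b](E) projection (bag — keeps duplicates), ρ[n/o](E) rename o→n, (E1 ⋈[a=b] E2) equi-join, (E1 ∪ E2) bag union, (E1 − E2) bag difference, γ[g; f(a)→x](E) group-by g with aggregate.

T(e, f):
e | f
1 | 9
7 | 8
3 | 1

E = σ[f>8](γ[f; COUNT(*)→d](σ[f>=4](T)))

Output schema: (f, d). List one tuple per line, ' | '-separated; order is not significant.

Stepwise |·|:
  T → 3
  σ[f>=4](T) → 2
  γ[f; COUNT(*)→d](σ[f>=4](T)) → 2
  σ[f>8](γ[f; COUNT(*)→d](σ[f>=4](T))) → 1

== RESULT ==
f | d
9 | 1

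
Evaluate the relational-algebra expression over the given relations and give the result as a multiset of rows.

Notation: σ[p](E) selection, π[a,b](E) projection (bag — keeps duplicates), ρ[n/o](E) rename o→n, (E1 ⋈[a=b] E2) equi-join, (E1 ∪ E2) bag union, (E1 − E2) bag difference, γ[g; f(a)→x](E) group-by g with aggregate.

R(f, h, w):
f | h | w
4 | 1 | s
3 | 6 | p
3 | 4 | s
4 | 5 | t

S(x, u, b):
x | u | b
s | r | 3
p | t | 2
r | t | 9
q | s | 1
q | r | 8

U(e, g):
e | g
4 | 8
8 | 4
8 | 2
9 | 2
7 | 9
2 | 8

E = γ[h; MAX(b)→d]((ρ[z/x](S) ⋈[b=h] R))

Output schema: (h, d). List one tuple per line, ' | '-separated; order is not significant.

Subexpression sizes:
  S → 5
  ρ[z/x](S) → 5
  R → 4
  (ρ[z/x](S) ⋈[b=h] R) → 1
  γ[h; MAX(b)→d]((ρ[z/x](S) ⋈[b=h] R)) → 1

== RESULT ==
h | d
1 | 1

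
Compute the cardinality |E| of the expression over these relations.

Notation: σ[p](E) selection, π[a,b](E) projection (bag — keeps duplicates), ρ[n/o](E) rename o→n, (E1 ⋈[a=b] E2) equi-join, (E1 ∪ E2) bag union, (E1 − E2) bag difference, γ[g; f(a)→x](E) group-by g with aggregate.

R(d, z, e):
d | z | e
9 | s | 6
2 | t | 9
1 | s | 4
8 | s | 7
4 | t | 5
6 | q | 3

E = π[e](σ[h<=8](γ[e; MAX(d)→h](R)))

Row counts bottom-up:
  R → 6
  γ[e; MAX(d)→h](R) → 6
  σ[h<=8](γ[e; MAX(d)→h](R)) → 5
  π[e](σ[h<=8](γ[e; MAX(d)→h](R))) → 5

|E| = 5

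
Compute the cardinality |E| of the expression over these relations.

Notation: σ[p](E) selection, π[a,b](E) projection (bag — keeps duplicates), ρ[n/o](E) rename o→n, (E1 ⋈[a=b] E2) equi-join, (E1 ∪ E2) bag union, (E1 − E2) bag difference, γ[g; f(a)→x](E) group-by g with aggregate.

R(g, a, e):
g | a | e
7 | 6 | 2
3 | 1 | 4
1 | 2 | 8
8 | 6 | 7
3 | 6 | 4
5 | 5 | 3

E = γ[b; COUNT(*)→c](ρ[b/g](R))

Per-node cardinality:
  R → 6
  ρ[b/g](R) → 6
  γ[b; COUNT(*)→c](ρ[b/g](R)) → 5

|E| = 5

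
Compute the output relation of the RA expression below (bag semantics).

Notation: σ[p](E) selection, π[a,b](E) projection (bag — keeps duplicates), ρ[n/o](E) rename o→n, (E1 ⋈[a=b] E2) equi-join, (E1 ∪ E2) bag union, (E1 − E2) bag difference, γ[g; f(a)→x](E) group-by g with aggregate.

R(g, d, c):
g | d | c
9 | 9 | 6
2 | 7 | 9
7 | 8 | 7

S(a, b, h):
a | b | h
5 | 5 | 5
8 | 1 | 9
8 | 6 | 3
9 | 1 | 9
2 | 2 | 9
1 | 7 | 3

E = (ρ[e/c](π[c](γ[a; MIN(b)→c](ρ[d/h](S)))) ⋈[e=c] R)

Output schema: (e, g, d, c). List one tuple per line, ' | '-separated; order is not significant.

Row counts bottom-up:
  S → 6
  ρ[d/h](S) → 6
  γ[a; MIN(b)→c](ρ[d/h](S)) → 5
  π[c](γ[a; MIN(b)→c](ρ[d/h](S))) → 5
  ρ[e/c](π[c](γ[a; MIN(b)→c](ρ[d/h](S)))) → 5
  R → 3
  (ρ[e/c](π[c](γ[a; MIN(b)→c](ρ[d/h](S)))) ⋈[e=c] R) → 1

== RESULT ==
e | g | d | c
7 | 7 | 8 | 7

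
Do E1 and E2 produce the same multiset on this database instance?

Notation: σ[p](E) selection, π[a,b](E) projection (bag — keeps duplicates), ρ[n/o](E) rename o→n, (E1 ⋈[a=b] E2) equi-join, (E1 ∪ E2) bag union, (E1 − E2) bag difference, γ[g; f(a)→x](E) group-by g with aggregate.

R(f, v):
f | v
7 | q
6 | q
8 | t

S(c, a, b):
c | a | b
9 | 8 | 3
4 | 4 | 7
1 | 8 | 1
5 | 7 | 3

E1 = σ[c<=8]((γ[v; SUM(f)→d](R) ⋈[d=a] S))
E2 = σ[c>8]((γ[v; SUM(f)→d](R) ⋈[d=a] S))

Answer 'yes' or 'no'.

E1 stepwise |·|:
  R → 3
  γ[v; SUM(f)→d](R) → 2
  S → 4
  (γ[v; SUM(f)→d](R) ⋈[d=a] S) → 2
  σ[c<=8]((γ[v; SUM(f)→d](R) ⋈[d=a] S)) → 1
E2 stepwise |·|:
  R → 3
  γ[v; SUM(f)→d](R) → 2
  S → 4
  (γ[v; SUM(f)→d](R) ⋈[d=a] S) → 2
  σ[c>8]((γ[v; SUM(f)→d](R) ⋈[d=a] S)) → 1

E1 result:
v | d | c | a | b
t | 8 | 1 | 8 | 1
E2 result:
v | d | c | a | b
t | 8 | 9 | 8 | 3
Witness: ('t', 8, 1, 8, 1) appears 1× in E1 but 0× in E2.

no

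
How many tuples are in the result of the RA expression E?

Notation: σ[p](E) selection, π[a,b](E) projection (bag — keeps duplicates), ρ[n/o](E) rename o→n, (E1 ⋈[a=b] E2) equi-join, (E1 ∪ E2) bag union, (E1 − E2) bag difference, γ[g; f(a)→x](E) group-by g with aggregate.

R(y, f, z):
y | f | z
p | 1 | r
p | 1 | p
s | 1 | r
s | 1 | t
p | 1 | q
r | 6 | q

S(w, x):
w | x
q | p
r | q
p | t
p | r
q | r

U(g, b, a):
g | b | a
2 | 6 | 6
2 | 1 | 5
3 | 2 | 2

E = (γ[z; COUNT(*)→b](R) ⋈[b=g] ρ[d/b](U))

Per-node cardinality:
  R → 6
  γ[z; COUNT(*)→b](R) → 4
  U → 3
  ρ[d/b](U) → 3
  (γ[z; COUNT(*)→b](R) ⋈[b=g] ρ[d/b](U)) → 4

|E| = 4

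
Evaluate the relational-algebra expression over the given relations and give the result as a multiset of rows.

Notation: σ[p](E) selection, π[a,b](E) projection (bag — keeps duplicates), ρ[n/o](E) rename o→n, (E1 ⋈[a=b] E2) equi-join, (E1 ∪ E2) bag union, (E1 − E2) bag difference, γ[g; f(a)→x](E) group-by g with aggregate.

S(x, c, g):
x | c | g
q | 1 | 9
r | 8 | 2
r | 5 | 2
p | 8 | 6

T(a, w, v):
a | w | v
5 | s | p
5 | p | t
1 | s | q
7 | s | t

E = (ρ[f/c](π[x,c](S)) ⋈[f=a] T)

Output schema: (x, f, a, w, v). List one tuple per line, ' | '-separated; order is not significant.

Per-node cardinality:
  S → 4
  π[x,c](S) → 4
  ρ[f/c](π[x,c](S)) → 4
  T → 4
  (ρ[f/c](π[x,c](S)) ⋈[f=a] T) → 3

== RESULT ==
x | f | a | w | v
q | 1 | 1 | s | q
r | 5 | 5 | p | t
r | 5 | 5 | s | p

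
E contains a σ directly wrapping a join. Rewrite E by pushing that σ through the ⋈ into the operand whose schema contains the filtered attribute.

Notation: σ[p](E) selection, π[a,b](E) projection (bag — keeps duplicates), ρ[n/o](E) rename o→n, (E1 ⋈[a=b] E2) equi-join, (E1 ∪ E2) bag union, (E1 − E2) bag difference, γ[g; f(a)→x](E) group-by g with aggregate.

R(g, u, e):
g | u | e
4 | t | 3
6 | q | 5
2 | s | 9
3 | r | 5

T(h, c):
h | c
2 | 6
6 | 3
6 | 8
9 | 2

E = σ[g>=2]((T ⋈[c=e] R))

σ filters on g, owned by the right side.
E' = (T ⋈[c=e] σ[g>=2](R))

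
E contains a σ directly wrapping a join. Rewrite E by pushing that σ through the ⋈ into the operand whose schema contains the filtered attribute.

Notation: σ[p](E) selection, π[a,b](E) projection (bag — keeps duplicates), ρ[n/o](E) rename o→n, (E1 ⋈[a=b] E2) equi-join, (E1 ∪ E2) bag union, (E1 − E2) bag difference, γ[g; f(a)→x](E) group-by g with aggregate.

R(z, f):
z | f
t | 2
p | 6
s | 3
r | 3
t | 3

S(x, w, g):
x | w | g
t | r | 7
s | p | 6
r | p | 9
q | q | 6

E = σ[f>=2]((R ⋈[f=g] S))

σ filters on f, owned by the left side.
E' = (σ[f>=2](R) ⋈[f=g] S)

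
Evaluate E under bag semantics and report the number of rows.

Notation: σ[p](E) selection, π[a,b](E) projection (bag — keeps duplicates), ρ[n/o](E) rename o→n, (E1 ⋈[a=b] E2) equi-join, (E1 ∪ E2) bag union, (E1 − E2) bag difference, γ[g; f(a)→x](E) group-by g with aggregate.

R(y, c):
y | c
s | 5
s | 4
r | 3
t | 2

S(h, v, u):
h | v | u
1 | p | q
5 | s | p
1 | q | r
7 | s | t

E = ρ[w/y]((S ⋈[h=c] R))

Row counts bottom-up:
  S → 4
  R → 4
  (S ⋈[h=c] R) → 1
  ρ[w/y]((S ⋈[h=c] R)) → 1

|E| = 1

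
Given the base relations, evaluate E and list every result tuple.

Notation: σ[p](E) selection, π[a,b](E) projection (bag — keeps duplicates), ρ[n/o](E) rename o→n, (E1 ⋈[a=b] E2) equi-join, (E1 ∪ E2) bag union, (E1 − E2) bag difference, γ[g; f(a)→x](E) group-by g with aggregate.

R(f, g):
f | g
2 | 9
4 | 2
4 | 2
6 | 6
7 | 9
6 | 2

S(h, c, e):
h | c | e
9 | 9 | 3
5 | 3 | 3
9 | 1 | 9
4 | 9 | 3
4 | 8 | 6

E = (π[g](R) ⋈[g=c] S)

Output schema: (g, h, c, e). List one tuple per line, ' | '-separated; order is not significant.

Stepwise |·|:
  R → 6
  π[g](R) → 6
  S → 5
  (π[g](R) ⋈[g=c] S) → 4

== RESULT ==
g | h | c | e
9 | 4 | 9 | 3
9 | 4 | 9 | 3
9 | 9 | 9 | 3
9 | 9 | 9 | 3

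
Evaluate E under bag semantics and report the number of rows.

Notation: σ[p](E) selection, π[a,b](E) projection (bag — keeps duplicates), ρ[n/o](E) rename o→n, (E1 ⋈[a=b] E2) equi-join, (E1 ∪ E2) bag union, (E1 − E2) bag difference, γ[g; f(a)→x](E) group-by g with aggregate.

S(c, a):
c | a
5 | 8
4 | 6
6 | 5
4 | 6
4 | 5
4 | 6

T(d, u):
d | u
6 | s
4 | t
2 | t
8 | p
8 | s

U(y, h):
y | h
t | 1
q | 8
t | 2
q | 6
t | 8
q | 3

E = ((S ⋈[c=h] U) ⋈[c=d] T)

Per-node cardinality:
  S → 6
  U → 6
  (S ⋈[c=h] U) → 1
  T → 5
  ((S ⋈[c=h] U) ⋈[c=d] T) → 1

|E| = 1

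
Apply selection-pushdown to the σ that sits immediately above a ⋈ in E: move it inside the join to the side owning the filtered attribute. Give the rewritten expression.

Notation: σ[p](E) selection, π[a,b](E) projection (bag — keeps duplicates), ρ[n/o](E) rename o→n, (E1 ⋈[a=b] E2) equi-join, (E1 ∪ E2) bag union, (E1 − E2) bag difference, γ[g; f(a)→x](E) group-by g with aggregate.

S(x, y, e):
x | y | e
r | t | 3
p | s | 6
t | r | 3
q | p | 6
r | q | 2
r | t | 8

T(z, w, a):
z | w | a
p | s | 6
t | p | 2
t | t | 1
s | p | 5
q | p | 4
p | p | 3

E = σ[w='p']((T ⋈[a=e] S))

σ filters on w, owned by the left side.
E' = (σ[w='p'](T) ⋈[a=e] S)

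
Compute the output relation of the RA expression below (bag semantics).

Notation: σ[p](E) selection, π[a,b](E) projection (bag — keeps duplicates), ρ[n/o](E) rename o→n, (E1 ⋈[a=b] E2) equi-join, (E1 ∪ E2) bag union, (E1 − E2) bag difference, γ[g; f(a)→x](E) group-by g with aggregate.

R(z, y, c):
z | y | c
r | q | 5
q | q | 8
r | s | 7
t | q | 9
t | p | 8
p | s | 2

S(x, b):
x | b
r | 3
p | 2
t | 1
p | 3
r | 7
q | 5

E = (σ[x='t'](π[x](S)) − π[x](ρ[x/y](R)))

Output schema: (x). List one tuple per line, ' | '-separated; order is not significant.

Stepwise |·|:
  S → 6
  π[x](S) → 6
  σ[x='t'](π[x](S)) → 1
  R → 6
  ρ[x/y](R) → 6
  π[x](ρ[x/y](R)) → 6
  (σ[x='t'](π[x](S)) − π[x](ρ[x/y](R))) → 1

== RESULT ==
x
t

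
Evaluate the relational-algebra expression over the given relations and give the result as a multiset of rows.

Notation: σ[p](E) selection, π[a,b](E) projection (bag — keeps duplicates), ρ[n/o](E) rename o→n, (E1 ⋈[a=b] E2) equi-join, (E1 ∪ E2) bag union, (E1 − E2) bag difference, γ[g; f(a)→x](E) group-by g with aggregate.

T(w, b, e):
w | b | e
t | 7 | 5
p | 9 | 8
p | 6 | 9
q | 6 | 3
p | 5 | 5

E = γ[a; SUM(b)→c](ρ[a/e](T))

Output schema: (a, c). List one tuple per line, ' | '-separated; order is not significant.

Stepwise |·|:
  T → 5
  ρ[a/e](T) → 5
  γ[a; SUM(b)→c](ρ[a/e](T)) → 4

== RESULT ==
a | c
3 | 6
5 | 12
8 | 9
9 | 6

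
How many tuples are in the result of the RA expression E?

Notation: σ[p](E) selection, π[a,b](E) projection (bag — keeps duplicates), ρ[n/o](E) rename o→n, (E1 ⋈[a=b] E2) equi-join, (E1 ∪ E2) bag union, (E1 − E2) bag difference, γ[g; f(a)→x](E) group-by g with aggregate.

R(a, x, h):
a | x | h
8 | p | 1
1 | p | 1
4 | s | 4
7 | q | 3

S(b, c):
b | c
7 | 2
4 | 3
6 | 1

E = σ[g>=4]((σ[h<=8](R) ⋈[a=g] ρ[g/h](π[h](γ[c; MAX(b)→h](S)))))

Per-node cardinality:
  R → 4
  σ[h<=8](R) → 4
  S → 3
  γ[c; MAX(b)→h](S) → 3
  π[h](γ[c; MAX(b)→h](S)) → 3
  ρ[g/h](π[h](γ[c; MAX(b)→h](S))) → 3
  (σ[h<=8](R) ⋈[a=g] ρ[g/h](π[h](γ[c; MAX(b)→h](S)))) → 2
  σ[g>=4]((σ[h<=8](R) ⋈[a=g] ρ[g/h](π[h](γ[c; MAX(b)→h](S))))) → 2

|E| = 2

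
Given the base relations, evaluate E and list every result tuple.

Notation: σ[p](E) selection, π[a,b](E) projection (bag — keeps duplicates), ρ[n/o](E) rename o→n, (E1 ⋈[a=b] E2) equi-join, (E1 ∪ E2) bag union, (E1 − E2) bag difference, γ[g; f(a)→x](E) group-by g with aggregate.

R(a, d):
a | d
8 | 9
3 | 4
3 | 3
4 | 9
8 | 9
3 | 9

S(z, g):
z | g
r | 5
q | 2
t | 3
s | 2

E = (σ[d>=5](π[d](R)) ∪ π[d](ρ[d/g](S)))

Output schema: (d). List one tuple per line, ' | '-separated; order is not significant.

Per-node cardinality:
  R → 6
  π[d](R) → 6
  σ[d>=5](π[d](R)) → 4
  S → 4
  ρ[d/g](S) → 4
  π[d](ρ[d/g](S)) → 4
  (σ[d>=5](π[d](R)) ∪ π[d](ρ[d/g](S))) → 8

== RESULT ==
d
2
2
3
5
9
9
9
9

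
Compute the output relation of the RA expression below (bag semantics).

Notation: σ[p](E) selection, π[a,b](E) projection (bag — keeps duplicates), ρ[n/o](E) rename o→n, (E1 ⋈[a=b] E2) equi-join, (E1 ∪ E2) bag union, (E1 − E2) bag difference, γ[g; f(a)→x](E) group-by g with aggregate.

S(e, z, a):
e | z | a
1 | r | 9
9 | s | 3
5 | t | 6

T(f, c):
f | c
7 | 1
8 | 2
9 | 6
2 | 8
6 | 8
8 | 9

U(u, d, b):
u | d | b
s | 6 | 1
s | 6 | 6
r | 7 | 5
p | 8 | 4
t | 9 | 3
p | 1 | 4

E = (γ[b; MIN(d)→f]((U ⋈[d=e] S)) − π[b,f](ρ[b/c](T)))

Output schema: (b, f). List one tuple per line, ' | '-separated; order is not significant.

Subexpression sizes:
  U → 6
  S → 3
  (U ⋈[d=e] S) → 2
  γ[b; MIN(d)→f]((U ⋈[d=e] S)) → 2
  T → 6
  ρ[b/c](T) → 6
  π[b,f](ρ[b/c](T)) → 6
  (γ[b; MIN(d)→f]((U ⋈[d=e] S)) − π[b,f](ρ[b/c](T))) → 2

== RESULT ==
b | f
3 | 9
4 | 1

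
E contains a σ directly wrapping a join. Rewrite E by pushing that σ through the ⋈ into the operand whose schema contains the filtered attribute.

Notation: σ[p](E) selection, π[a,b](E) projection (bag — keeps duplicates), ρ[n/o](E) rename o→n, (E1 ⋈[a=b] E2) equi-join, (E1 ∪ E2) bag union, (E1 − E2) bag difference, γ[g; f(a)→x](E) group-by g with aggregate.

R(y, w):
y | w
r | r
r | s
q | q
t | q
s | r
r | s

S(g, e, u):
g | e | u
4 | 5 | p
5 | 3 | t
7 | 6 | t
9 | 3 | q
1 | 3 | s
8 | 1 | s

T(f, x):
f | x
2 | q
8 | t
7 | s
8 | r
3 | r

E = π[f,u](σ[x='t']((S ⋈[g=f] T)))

σ filters on x, owned by the right side.
E' = π[f,u]((S ⋈[g=f] σ[x='t'](T)))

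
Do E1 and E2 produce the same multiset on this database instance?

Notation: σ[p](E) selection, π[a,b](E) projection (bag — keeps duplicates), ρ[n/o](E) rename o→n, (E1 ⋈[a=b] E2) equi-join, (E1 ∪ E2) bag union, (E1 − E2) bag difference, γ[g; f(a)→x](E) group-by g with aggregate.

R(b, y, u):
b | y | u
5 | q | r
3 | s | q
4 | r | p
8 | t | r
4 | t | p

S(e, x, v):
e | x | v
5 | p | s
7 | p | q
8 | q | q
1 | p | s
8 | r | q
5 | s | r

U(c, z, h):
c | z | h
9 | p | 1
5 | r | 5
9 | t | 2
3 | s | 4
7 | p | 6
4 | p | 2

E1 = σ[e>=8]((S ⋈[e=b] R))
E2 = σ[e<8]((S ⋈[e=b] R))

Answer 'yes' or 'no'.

E1 subexpression sizes:
  S → 6
  R → 5
  (S ⋈[e=b] R) → 4
  σ[e>=8]((S ⋈[e=b] R)) → 2
E2 subexpression sizes:
  S → 6
  R → 5
  (S ⋈[e=b] R) → 4
  σ[e<8]((S ⋈[e=b] R)) → 2

E1 result:
e | x | v | b | y | u
8 | q | q | 8 | t | r
8 | r | q | 8 | t | r
E2 result:
e | x | v | b | y | u
5 | p | s | 5 | q | r
5 | s | r | 5 | q | r
Witness: (8, 'r', 'q', 8, 't', 'r') appears 1× in E1 but 0× in E2.

no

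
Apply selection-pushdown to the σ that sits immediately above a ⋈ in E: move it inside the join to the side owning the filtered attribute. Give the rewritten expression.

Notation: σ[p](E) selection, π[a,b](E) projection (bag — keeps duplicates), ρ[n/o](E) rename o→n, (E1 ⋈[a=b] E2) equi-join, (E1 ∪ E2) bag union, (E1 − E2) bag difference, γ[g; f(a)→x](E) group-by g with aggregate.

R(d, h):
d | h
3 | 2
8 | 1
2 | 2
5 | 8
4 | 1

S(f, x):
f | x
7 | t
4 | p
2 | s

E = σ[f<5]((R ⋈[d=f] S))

σ filters on f, owned by the right side.
E' = (R ⋈[d=f] σ[f<5](S))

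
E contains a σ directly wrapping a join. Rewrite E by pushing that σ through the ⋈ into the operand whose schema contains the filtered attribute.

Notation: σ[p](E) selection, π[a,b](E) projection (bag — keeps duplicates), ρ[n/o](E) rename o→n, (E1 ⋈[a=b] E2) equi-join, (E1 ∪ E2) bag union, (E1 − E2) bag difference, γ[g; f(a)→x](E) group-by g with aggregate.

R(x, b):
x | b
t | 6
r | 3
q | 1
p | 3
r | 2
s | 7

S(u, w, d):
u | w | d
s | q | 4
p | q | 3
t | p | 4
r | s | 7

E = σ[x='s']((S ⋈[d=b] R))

σ filters on x, owned by the right side.
E' = (S ⋈[d=b] σ[x='s'](R))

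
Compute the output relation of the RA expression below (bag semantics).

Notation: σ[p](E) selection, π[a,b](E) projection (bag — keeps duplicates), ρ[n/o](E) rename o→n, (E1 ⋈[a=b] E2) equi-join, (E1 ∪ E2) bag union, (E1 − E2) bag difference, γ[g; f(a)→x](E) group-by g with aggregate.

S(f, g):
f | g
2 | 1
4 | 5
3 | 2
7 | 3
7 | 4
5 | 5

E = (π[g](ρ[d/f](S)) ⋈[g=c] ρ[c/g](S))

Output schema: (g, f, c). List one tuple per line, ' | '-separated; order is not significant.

Subexpression sizes:
  S → 6
  ρ[d/f](S) → 6
  π[g](ρ[d/f](S)) → 6
  S → 6
  ρ[c/g](S) → 6
  (π[g](ρ[d/f](S)) ⋈[g=c] ρ[c/g](S)) → 8

== RESULT ==
g | f | c
1 | 2 | 1
2 | 3 | 2
3 | 7 | 3
4 | 7 | 4
5 | 4 | 5
5 | 4 | 5
5 | 5 | 5
5 | 5 | 5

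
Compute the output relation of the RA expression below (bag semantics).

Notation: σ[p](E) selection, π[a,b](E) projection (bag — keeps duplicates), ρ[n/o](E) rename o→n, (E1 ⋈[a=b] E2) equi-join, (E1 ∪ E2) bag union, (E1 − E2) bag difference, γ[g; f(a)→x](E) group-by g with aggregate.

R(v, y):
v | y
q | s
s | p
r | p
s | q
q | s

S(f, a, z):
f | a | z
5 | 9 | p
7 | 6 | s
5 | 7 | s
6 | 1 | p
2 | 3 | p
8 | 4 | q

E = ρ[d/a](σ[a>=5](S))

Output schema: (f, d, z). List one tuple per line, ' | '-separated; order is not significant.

Per-node cardinality:
  S → 6
  σ[a>=5](S) → 3
  ρ[d/a](σ[a>=5](S)) → 3

== RESULT ==
f | d | z
5 | 7 | s
5 | 9 | p
7 | 6 | s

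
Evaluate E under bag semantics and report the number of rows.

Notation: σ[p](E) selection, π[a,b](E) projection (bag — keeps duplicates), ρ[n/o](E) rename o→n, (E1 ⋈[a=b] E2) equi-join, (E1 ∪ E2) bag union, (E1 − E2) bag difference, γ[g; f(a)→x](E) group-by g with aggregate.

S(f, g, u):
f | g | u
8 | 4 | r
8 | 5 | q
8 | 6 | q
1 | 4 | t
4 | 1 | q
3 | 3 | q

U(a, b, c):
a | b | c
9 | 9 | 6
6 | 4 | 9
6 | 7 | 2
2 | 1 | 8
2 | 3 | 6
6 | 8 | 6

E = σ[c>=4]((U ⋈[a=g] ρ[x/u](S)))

Subexpression sizes:
  U → 6
  S → 6
  ρ[x/u](S) → 6
  (U ⋈[a=g] ρ[x/u](S)) → 3
  σ[c>=4]((U ⋈[a=g] ρ[x/u](S))) → 2

|E| = 2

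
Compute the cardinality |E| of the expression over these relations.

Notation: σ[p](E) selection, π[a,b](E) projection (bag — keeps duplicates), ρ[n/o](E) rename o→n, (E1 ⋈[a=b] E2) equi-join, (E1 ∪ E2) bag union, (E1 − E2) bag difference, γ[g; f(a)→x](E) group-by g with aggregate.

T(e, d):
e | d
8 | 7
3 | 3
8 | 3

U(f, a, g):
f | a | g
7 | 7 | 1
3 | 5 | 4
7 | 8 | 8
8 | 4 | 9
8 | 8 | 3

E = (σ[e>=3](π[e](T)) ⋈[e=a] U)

Subexpression sizes:
  T → 3
  π[e](T) → 3
  σ[e>=3](π[e](T)) → 3
  U → 5
  (σ[e>=3](π[e](T)) ⋈[e=a] U) → 4

|E| = 4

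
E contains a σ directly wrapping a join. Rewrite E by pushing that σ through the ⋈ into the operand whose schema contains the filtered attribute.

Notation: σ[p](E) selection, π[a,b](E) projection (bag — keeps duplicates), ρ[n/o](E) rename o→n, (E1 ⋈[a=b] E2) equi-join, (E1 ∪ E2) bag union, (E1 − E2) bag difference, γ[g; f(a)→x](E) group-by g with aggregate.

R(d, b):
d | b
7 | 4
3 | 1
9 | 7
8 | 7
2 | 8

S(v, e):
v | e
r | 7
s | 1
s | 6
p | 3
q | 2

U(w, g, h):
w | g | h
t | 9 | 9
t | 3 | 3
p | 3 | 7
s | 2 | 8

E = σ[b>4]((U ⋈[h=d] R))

σ filters on b, owned by the right side.
E' = (U ⋈[h=d] σ[b>4](R))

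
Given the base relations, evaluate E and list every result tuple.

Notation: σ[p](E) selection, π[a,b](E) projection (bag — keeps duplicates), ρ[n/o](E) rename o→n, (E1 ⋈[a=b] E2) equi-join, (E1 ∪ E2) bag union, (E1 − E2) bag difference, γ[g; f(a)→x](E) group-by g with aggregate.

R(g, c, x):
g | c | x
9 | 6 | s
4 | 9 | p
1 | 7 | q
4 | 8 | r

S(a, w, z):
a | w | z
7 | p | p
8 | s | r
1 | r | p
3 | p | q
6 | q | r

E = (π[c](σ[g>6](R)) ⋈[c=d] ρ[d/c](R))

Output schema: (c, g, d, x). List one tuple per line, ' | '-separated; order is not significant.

Stepwise |·|:
  R → 4
  σ[g>6](R) → 1
  π[c](σ[g>6](R)) → 1
  R → 4
  ρ[d/c](R) → 4
  (π[c](σ[g>6](R)) ⋈[c=d] ρ[d/c](R)) → 1

== RESULT ==
c | g | d | x
6 | 9 | 6 | s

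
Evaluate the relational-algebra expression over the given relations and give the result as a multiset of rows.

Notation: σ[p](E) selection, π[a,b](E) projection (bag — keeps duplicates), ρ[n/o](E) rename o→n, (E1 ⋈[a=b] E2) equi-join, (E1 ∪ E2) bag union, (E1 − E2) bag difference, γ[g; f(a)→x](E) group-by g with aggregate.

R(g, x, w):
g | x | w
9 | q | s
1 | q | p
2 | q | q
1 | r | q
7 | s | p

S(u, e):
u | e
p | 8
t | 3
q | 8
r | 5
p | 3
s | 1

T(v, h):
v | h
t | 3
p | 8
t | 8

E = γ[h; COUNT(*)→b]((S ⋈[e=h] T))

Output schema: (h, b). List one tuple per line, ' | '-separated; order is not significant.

Row counts bottom-up:
  S → 6
  T → 3
  (S ⋈[e=h] T) → 6
  γ[h; COUNT(*)→b]((S ⋈[e=h] T)) → 2

== RESULT ==
h | b
3 | 2
8 | 4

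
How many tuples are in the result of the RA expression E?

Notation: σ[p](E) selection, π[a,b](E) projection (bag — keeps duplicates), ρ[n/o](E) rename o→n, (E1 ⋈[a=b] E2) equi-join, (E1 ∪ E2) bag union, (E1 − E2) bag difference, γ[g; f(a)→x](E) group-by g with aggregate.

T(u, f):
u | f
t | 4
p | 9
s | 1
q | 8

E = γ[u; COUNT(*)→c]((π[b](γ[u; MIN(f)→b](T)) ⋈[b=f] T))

Row counts bottom-up:
  T → 4
  γ[u; MIN(f)→b](T) → 4
  π[b](γ[u; MIN(f)→b](T)) → 4
  T → 4
  (π[b](γ[u; MIN(f)→b](T)) ⋈[b=f] T) → 4
  γ[u; COUNT(*)→c]((π[b](γ[u; MIN(f)→b](T)) ⋈[b=f] T)) → 4

|E| = 4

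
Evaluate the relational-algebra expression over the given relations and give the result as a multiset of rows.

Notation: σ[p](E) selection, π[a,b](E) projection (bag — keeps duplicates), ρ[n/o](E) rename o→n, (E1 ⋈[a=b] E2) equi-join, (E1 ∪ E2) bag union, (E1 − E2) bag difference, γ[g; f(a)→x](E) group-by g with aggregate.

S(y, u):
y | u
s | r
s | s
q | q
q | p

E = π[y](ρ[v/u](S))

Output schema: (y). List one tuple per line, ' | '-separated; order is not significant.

Subexpression sizes:
  S → 4
  ρ[v/u](S) → 4
  π[y](ρ[v/u](S)) → 4

== RESULT ==
y
q
q
s
s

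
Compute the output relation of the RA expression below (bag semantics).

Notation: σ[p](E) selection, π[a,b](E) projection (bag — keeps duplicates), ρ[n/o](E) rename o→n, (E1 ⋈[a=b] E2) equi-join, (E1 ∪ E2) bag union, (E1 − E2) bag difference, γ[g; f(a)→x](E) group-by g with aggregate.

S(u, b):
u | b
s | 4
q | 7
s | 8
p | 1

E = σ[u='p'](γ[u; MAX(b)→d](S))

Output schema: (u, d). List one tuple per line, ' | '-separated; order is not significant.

Row counts bottom-up:
  S → 4
  γ[u; MAX(b)→d](S) → 3
  σ[u='p'](γ[u; MAX(b)→d](S)) → 1

== RESULT ==
u | d
p | 1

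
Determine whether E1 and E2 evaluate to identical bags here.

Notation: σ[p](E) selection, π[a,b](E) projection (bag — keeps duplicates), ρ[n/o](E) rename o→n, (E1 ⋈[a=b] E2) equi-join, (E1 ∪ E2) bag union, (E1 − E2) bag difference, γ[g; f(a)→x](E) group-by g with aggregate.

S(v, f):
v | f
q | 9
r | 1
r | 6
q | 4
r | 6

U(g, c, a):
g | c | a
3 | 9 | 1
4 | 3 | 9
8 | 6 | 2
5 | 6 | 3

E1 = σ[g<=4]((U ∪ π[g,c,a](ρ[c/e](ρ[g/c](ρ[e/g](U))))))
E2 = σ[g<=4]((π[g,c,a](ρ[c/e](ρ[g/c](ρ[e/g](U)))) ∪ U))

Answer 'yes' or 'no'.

E1 subexpression sizes:
  U → 4
  U → 4
  ρ[e/g](U) → 4
  ρ[g/c](ρ[e/g](U)) → 4
  ρ[c/e](ρ[g/c](ρ[e/g](U))) → 4
  π[g,c,a](ρ[c/e](ρ[g/c](ρ[e/g](U)))) → 4
  (U ∪ π[g,c,a](ρ[c/e](ρ[g/c](ρ[e/g](U))))) → 8
  σ[g<=4]((U ∪ π[g,c,a](ρ[c/e](ρ[g/c](ρ[e/g](U)))))) → 3
E2 subexpression sizes:
  U → 4
  ρ[e/g](U) → 4
  ρ[g/c](ρ[e/g](U)) → 4
  ρ[c/e](ρ[g/c](ρ[e/g](U))) → 4
  π[g,c,a](ρ[c/e](ρ[g/c](ρ[e/g](U)))) → 4
  U → 4
  (π[g,c,a](ρ[c/e](ρ[g/c](ρ[e/g](U)))) ∪ U) → 8
  σ[g<=4]((π[g,c,a](ρ[c/e](ρ[g/c](ρ[e/g](U)))) ∪ U)) → 3

E1 and E2 produce the same multiset:
g | c | a
3 | 4 | 9
3 | 9 | 1
4 | 3 | 9

yes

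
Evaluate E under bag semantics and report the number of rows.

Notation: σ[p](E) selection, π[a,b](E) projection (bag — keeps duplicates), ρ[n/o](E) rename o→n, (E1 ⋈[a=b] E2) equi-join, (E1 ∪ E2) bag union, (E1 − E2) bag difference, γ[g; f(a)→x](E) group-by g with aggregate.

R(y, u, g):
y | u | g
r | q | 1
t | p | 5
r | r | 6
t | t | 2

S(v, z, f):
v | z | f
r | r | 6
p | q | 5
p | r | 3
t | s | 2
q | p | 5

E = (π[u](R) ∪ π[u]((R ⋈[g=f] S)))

Stepwise |·|:
  R → 4
  π[u](R) → 4
  R → 4
  S → 5
  (R ⋈[g=f] S) → 4
  π[u]((R ⋈[g=f] S)) → 4
  (π[u](R) ∪ π[u]((R ⋈[g=f] S))) → 8

|E| = 8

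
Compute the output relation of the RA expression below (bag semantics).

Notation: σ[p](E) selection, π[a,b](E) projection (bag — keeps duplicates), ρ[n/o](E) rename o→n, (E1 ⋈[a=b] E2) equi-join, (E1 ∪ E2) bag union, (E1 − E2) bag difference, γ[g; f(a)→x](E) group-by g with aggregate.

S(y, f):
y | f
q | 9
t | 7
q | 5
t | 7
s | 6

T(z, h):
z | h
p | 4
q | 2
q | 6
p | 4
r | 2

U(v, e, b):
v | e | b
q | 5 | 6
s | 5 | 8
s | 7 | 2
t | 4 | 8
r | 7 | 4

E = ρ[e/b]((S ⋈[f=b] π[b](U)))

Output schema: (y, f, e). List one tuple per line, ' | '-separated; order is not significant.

Stepwise |·|:
  S → 5
  U → 5
  π[b](U) → 5
  (S ⋈[f=b] π[b](U)) → 1
  ρ[e/b]((S ⋈[f=b] π[b](U))) → 1

== RESULT ==
y | f | e
s | 6 | 6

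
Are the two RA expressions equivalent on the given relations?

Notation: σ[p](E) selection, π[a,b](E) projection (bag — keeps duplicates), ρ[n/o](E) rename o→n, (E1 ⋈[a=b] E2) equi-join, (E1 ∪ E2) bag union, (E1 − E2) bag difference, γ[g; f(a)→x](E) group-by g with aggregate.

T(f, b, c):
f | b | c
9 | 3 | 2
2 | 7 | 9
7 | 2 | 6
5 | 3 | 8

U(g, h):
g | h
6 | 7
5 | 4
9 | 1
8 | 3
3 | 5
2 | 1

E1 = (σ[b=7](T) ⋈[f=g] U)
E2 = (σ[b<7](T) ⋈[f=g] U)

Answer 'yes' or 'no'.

E1 subexpression sizes:
  T → 4
  σ[b=7](T) → 1
  U → 6
  (σ[b=7](T) ⋈[f=g] U) → 1
E2 subexpression sizes:
  T → 4
  σ[b<7](T) → 3
  U → 6
  (σ[b<7](T) ⋈[f=g] U) → 2

E1 result:
f | b | c | g | h
2 | 7 | 9 | 2 | 1
E2 result:
f | b | c | g | h
5 | 3 | 8 | 5 | 4
9 | 3 | 2 | 9 | 1
Witness: (9, 3, 2, 9, 1) appears 0× in E1 but 1× in E2.

no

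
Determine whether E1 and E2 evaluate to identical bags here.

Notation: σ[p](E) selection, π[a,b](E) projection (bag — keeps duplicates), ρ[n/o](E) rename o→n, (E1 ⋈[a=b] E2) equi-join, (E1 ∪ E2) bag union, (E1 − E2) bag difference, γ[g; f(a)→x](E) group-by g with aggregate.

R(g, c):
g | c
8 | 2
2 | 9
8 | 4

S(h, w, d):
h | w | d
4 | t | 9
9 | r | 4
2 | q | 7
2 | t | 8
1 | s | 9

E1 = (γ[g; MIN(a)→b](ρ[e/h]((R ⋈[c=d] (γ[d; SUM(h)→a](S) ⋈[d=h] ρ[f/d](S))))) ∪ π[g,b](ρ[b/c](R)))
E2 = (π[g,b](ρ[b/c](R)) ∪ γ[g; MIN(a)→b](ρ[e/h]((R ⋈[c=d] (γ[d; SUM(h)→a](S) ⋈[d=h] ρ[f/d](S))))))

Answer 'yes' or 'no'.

E1 row counts bottom-up:
  R → 3
  S → 5
  γ[d; SUM(h)→a](S) → 4
  S → 5
  ρ[f/d](S) → 5
  (γ[d; SUM(h)→a](S) ⋈[d=h] ρ[f/d](S)) → 2
  (R ⋈[c=d] (γ[d; SUM(h)→a](S) ⋈[d=h] ρ[f/d](S))) → 2
  ρ[e/h]((R ⋈[c=d] (γ[d; SUM(h)→a](S) ⋈[d=h] ρ[f/d](S)))) → 2
  γ[g; MIN(a)→b](ρ[e/h]((R ⋈[c=d] (γ[d; SUM(h)→a](S) ⋈[d=h] ρ[f/d](S))))) → 2
  R → 3
  ρ[b/c](R) → 3
  π[g,b](ρ[b/c](R)) → 3
  (γ[g; MIN(a)→b](ρ[e/h]((R ⋈[c=d] (γ[d; SUM(h)→a](S) ⋈[d=h] ρ[f/d](S))))) ∪ π[g,b](ρ[b/c](R))) → 5
E2 row counts bottom-up:
  R → 3
  ρ[b/c](R) → 3
  π[g,b](ρ[b/c](R)) → 3
  R → 3
  S → 5
  γ[d; SUM(h)→a](S) → 4
  S → 5
  ρ[f/d](S) → 5
  (γ[d; SUM(h)→a](S) ⋈[d=h] ρ[f/d](S)) → 2
  (R ⋈[c=d] (γ[d; SUM(h)→a](S) ⋈[d=h] ρ[f/d](S))) → 2
  ρ[e/h]((R ⋈[c=d] (γ[d; SUM(h)→a](S) ⋈[d=h] ρ[f/d](S)))) → 2
  γ[g; MIN(a)→b](ρ[e/h]((R ⋈[c=d] (γ[d; SUM(h)→a](S) ⋈[d=h] ρ[f/d](S))))) → 2
  (π[g,b](ρ[b/c](R)) ∪ γ[g; MIN(a)→b](ρ[e/h]((R ⋈[c=d] (γ[d; SUM(h)→a](S) ⋈[d=h] ρ[f/d](S)))))) → 5

E1 and E2 produce the same multiset:
g | b
2 | 5
2 | 9
8 | 2
8 | 4
8 | 9

yes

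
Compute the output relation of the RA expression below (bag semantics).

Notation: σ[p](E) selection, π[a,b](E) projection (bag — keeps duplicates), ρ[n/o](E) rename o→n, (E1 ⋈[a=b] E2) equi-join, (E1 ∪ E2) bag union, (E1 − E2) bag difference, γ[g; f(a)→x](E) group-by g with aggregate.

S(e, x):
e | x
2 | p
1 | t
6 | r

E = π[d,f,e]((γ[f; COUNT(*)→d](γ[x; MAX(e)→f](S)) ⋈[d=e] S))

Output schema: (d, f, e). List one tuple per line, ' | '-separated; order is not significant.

Subexpression sizes:
  S → 3
  γ[x; MAX(e)→f](S) → 3
  γ[f; COUNT(*)→d](γ[x; MAX(e)→f](S)) → 3
  S → 3
  (γ[f; COUNT(*)→d](γ[x; MAX(e)→f](S)) ⋈[d=e] S) → 3
  π[d,f,e]((γ[f; COUNT(*)→d](γ[x; MAX(e)→f](S)) ⋈[d=e] S)) → 3

== RESULT ==
d | f | e
1 | 1 | 1
1 | 2 | 1
1 | 6 | 1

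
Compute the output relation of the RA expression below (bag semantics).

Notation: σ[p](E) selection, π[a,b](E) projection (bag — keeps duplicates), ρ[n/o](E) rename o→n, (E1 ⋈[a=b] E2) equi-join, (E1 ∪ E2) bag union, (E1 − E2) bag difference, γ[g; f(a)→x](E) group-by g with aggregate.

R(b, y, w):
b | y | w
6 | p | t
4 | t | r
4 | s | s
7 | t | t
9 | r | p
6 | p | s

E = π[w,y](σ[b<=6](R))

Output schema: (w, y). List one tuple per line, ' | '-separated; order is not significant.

Subexpression sizes:
  R → 6
  σ[b<=6](R) → 4
  π[w,y](σ[b<=6](R)) → 4

== RESULT ==
w | y
r | t
s | p
s | s
t | p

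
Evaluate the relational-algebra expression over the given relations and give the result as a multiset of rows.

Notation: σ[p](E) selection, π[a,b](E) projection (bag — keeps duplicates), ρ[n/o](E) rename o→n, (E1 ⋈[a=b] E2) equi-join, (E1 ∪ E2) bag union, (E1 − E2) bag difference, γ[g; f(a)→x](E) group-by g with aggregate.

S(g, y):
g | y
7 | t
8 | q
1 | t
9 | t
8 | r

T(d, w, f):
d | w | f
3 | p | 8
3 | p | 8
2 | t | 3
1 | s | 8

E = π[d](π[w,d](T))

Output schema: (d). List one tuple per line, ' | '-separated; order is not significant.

Row counts bottom-up:
  T → 4
  π[w,d](T) → 4
  π[d](π[w,d](T)) → 4

== RESULT ==
d
1
2
3
3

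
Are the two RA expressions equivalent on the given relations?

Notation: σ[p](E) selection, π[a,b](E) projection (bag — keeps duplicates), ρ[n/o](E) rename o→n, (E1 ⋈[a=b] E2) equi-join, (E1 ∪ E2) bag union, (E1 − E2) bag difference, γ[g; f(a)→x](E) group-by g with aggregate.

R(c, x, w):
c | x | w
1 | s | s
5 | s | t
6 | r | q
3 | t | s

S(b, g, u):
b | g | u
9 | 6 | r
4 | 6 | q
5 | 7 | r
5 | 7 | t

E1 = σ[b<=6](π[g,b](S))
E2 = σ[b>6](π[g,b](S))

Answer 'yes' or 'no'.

E1 row counts bottom-up:
  S → 4
  π[g,b](S) → 4
  σ[b<=6](π[g,b](S)) → 3
E2 row counts bottom-up:
  S → 4
  π[g,b](S) → 4
  σ[b>6](π[g,b](S)) → 1

E1 result:
g | b
6 | 4
7 | 5
7 | 5
E2 result:
g | b
6 | 9
Witness: (7, 5) appears 2× in E1 but 0× in E2.

no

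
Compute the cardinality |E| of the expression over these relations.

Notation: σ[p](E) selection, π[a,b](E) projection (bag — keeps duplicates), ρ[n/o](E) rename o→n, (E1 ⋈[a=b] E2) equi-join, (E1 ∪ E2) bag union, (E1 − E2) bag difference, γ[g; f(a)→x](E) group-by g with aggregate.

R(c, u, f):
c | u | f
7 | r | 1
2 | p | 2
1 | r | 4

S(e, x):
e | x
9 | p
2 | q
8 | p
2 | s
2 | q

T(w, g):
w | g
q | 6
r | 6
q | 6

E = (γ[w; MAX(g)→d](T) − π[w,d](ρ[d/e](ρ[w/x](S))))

Per-node cardinality:
  T → 3
  γ[w; MAX(g)→d](T) → 2
  S → 5
  ρ[w/x](S) → 5
  ρ[d/e](ρ[w/x](S)) → 5
  π[w,d](ρ[d/e](ρ[w/x](S))) → 5
  (γ[w; MAX(g)→d](T) − π[w,d](ρ[d/e](ρ[w/x](S)))) → 2

|E| = 2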